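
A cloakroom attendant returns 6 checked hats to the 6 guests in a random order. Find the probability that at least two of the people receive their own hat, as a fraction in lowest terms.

191/720

Favorable outcomes: Σ_{i≥2} C(6,i)·!(6-i) = 15·9 + 20·2 + 15·1 + 6·0 + 1·1 = 191.
Total outcomes: 6! = 720.
Probability = 191/720 = 191/720.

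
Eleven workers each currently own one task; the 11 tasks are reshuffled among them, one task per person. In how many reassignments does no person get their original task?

Use !n = n·!(n-1) + (-1)^n.
!11 = 11·1334961 - 1 = 14684570

14684570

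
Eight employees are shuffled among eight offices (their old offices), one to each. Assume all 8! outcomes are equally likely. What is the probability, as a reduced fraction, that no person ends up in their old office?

2119/5760

Favorable outcomes: !8 = 14833.
Total outcomes: 8! = 40320.
Probability = 14833/40320 = 2119/5760.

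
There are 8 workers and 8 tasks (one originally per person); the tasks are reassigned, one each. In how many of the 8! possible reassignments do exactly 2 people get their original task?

Choose which 2 of the 8 are fixed: C(8,2) = 28.
The other 6 form a derangement: !6 = 265.
Total: 28 × 265 = 7420.

7420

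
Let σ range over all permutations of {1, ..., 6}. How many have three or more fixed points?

# with exactly i fixed is C(6,i)·!(6-i); sum over i=3..6:
  i=3: C(6,3)·!3 = 20·2 = 40
  i=4: C(6,4)·!2 = 15·1 = 15
  i=5: C(6,5)·!1 = 6·0 = 0
  i=6: C(6,6)·!0 = 1·1 = 1
Total = 56.

56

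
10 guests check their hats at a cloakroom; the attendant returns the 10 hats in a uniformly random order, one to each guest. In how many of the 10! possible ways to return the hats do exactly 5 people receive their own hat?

11088

Pick the 5 fixed positions: C(10,5) = 252 ways.
The remaining 5 must be deranged: !5 = 44.
Total: 252 × 44 = 11088.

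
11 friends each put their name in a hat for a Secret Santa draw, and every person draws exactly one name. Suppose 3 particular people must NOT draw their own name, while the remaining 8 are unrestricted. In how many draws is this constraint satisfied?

30078720

Inclusion-exclusion on the 3 forbidden self-matches:
Σ_{j=0}^{3} (-1)^j C(3,j)(11-j)!
= C(3,0)·11! - C(3,1)·10! + C(3,2)·9! - C(3,3)·8!
= 39916800 - 10886400 + 1088640 - 40320
= 30078720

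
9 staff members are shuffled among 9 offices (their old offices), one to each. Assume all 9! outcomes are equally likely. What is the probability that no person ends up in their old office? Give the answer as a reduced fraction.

16687/45360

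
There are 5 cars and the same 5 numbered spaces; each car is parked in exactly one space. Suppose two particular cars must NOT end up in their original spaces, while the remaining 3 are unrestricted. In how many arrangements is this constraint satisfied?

78

Inclusion-exclusion on the 2 forbidden self-matches:
Σ_{j=0}^{2} (-1)^j C(2,j)(5-j)!
= C(2,0)·5! - C(2,1)·4! + C(2,2)·3!
= 120 - 48 + 6
= 78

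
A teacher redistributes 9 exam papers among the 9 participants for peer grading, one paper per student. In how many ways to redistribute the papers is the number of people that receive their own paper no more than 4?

# with exactly i fixed is C(9,i)·!(9-i); sum over i=0..4:
  i=0: C(9,0)·!9 = 1·133496 = 133496
  i=1: C(9,1)·!8 = 9·14833 = 133497
  i=2: C(9,2)·!7 = 36·1854 = 66744
  i=3: C(9,3)·!6 = 84·265 = 22260
  i=4: C(9,4)·!5 = 126·44 = 5544
Total = 361541.

361541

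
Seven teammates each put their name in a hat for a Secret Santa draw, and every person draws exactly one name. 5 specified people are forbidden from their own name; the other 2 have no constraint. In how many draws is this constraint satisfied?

2428

Let A_j be the event that the j-th constrained one is fixed. By inclusion-exclusion over the 5 events:
Σ_{j=0}^{5} (-1)^j C(5,j)(7-j)!
= C(5,0)·7! - C(5,1)·6! + C(5,2)·5! - C(5,3)·4! + C(5,4)·3! - C(5,5)·2!
= 5040 - 3600 + 1200 - 240 + 30 - 2
= 2428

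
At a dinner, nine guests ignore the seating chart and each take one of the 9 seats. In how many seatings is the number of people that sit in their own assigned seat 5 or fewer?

362675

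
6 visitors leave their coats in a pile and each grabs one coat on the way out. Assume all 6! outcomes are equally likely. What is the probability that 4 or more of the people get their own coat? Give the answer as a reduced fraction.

1/45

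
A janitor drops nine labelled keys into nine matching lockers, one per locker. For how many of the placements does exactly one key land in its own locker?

Choose which one of the 9 is fixed: C(9,1) = 9.
The other 8 form a derangement: !8 = 14833.
Total: 9 × 14833 = 133497.

133497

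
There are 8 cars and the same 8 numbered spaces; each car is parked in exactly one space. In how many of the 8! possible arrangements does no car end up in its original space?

14833

!8 is the nearest integer to 8!/e.
8! = 40320, and 40320/e ≈ 14832.90, so !8 = 14833.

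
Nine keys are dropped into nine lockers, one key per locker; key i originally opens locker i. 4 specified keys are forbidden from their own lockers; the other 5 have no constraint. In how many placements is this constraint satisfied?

229080

Inclusion-exclusion on the 4 forbidden self-matches:
Σ_{j=0}^{4} (-1)^j C(4,j)(9-j)!
= C(4,0)·9! - C(4,1)·8! + C(4,2)·7! - C(4,3)·6! + C(4,4)·5!
= 362880 - 161280 + 30240 - 2880 + 120
= 229080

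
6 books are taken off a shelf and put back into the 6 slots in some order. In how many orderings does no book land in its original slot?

265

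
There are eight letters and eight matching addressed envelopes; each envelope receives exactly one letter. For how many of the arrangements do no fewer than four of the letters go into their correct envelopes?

# with exactly i fixed is C(8,i)·!(8-i); sum over i=4..8:
  i=4: C(8,4)·!4 = 70·9 = 630
  i=5: C(8,5)·!3 = 56·2 = 112
  i=6: C(8,6)·!2 = 28·1 = 28
  i=7: C(8,7)·!1 = 8·0 = 0
  i=8: C(8,8)·!0 = 1·1 = 1
Total = 771.

771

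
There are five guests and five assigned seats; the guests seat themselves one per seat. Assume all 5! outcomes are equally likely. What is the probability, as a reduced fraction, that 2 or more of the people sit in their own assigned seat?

Favorable outcomes: Σ_{i≥2} C(5,i)·!(5-i) = 10·2 + 10·1 + 5·0 + 1·1 = 31.
Total outcomes: 5! = 120.
Probability = 31/120 = 31/120.

31/120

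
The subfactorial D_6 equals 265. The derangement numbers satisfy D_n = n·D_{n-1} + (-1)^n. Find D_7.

D_7 = 7·265 - 1 = 1854.

1854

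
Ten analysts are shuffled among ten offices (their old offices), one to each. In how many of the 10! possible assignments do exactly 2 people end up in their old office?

Pick the 2 fixed positions: C(10,2) = 45 ways.
The other 8 form a derangement: !8 = 14833.
Total: 45 × 14833 = 667485.

667485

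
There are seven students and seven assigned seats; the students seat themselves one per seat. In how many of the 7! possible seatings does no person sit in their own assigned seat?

The subfactorial !7 = [7!/e] (nearest integer).
7! = 5040, and 5040/e ≈ 1854.11, so !7 = 1854.

1854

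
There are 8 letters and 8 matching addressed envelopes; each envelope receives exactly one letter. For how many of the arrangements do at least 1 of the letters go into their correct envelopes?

25487

# with exactly i fixed is C(8,i)·!(8-i); sum over i=1..8:
  i=1: C(8,1)·!7 = 8·1854 = 14832
  i=2: C(8,2)·!6 = 28·265 = 7420
  i=3: C(8,3)·!5 = 56·44 = 2464
  i=4: C(8,4)·!4 = 70·9 = 630
  i=5: C(8,5)·!3 = 56·2 = 112
  i=6: C(8,6)·!2 = 28·1 = 28
  i=7: C(8,7)·!1 = 8·0 = 0
  i=8: C(8,8)·!0 = 1·1 = 1
Total = 25487.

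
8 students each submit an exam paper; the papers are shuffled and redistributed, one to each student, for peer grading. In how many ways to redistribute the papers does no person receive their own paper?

14833

Recurrence: !8 = 8·!7 + (-1)^8.
!8 = 8·1854 + 1 = 14833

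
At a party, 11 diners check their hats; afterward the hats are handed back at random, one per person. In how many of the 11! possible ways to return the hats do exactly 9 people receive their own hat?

Pick the 9 fixed positions: C(11,9) = 55 ways.
The remaining 2 must be deranged: !2 = 1.
Total: 55 × 1 = 55.

55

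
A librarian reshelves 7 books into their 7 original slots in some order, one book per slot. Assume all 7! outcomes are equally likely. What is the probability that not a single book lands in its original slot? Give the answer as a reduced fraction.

Favorable outcomes: !7 = 1854.
Total outcomes: 7! = 5040.
Probability = 1854/5040 = 103/280.

103/280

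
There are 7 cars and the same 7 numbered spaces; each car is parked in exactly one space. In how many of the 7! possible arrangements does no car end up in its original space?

1854

The subfactorial !7 = [7!/e] (nearest integer).
7! = 5040, and 5040/e ≈ 1854.11, so !7 = 1854.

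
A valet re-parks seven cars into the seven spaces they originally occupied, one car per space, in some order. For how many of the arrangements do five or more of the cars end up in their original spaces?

Sum C(7,i)·!(7-i) for i = 5..7:
  i=5: C(7,5)·!2 = 21·1 = 21
  i=6: C(7,6)·!1 = 7·0 = 0
  i=7: C(7,7)·!0 = 1·1 = 1
Total = 22.

22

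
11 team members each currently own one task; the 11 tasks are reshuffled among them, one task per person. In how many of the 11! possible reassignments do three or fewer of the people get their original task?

39158866

Sum C(11,i)·!(11-i) for i = 0..3:
  i=0: C(11,0)·!11 = 1·14684570 = 14684570
  i=1: C(11,1)·!10 = 11·1334961 = 14684571
  i=2: C(11,2)·!9 = 55·133496 = 7342280
  i=3: C(11,3)·!8 = 165·14833 = 2447445
Total = 39158866.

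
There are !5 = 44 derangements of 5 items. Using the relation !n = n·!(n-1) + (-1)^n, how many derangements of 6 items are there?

!6 = 6·44 + 1 = 265.

265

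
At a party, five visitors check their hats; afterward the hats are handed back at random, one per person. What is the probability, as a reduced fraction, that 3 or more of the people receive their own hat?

11/120

Favorable outcomes: Σ_{i≥3} C(5,i)·!(5-i) = 10·1 + 5·0 + 1·1 = 11.
Total outcomes: 5! = 120.
Probability = 11/120 = 11/120.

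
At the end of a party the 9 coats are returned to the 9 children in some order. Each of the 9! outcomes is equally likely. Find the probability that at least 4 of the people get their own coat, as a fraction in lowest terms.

6883/362880

Favorable outcomes: Σ_{i≥4} C(9,i)·!(9-i) = 126·44 + 126·9 + 84·2 + 36·1 + 9·0 + 1·1 = 6883.
Total outcomes: 9! = 362880.
Probability = 6883/362880 = 6883/362880.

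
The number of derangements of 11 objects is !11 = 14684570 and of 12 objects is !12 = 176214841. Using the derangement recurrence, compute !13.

!13 = (13-1)·(!12 + !11) = 12·(176214841 + 14684570) = 12·190899411 = 2290792932.

2290792932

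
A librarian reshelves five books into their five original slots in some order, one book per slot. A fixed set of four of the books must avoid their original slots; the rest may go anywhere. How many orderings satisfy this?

Let A_j be the event that the j-th constrained one is fixed. By inclusion-exclusion over the 4 events:
Σ_{j=0}^{4} (-1)^j C(4,j)(5-j)!
= C(4,0)·5! - C(4,1)·4! + C(4,2)·3! - C(4,3)·2! + C(4,4)·1!
= 120 - 96 + 36 - 8 + 1
= 53

53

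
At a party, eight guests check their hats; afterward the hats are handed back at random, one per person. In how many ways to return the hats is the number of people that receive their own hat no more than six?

Sum C(8,i)·!(8-i) for i = 0..6:
  i=0: C(8,0)·!8 = 1·14833 = 14833
  i=1: C(8,1)·!7 = 8·1854 = 14832
  i=2: C(8,2)·!6 = 28·265 = 7420
  i=3: C(8,3)·!5 = 56·44 = 2464
  i=4: C(8,4)·!4 = 70·9 = 630
  i=5: C(8,5)·!3 = 56·2 = 112
  i=6: C(8,6)·!2 = 28·1 = 28
Total = 40319.

40319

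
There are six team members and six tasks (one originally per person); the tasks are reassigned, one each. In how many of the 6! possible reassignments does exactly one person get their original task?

Choose which one of the 6 is fixed: C(6,1) = 6.
The remaining 5 must be deranged: !5 = 44.
Total: 6 × 44 = 264.

264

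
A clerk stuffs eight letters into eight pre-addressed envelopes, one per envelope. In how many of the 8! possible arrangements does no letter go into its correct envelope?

14833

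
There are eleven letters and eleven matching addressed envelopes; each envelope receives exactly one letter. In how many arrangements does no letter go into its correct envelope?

14684570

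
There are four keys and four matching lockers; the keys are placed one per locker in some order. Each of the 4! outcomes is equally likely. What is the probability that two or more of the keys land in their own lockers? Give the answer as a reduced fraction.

7/24

Favorable outcomes: Σ_{i≥2} C(4,i)·!(4-i) = 6·1 + 4·0 + 1·1 = 7.
Total outcomes: 4! = 24.
Probability = 7/24 = 7/24.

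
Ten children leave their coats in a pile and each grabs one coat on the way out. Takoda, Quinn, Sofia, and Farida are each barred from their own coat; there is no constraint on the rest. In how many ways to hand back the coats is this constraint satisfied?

Inclusion-exclusion on the 4 forbidden self-matches:
Σ_{j=0}^{4} (-1)^j C(4,j)(10-j)!
= C(4,0)·10! - C(4,1)·9! + C(4,2)·8! - C(4,3)·7! + C(4,4)·6!
= 3628800 - 1451520 + 241920 - 20160 + 720
= 2399760

2399760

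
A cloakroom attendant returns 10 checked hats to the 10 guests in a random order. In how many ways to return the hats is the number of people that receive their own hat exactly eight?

45

Pick the 8 fixed positions: C(10,8) = 45 ways.
The remaining 2 must be deranged: !2 = 1.
Total: 45 × 1 = 45.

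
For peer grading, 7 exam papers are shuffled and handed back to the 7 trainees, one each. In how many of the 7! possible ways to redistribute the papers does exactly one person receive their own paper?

Pick the single fixed position: C(7,1) = 7 ways.
The remaining 6 must be deranged: !6 = 265.
Total: 7 × 265 = 1855.

1855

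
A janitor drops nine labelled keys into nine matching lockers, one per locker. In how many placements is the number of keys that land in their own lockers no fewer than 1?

# with exactly i fixed is C(9,i)·!(9-i); sum over i=1..9:
  i=1: C(9,1)·!8 = 9·14833 = 133497
  i=2: C(9,2)·!7 = 36·1854 = 66744
  i=3: C(9,3)·!6 = 84·265 = 22260
  i=4: C(9,4)·!5 = 126·44 = 5544
  i=5: C(9,5)·!4 = 126·9 = 1134
  i=6: C(9,6)·!3 = 84·2 = 168
  i=7: C(9,7)·!2 = 36·1 = 36
  i=8: C(9,8)·!1 = 9·0 = 0
  i=9: C(9,9)·!0 = 1·1 = 1
Total = 229384.

229384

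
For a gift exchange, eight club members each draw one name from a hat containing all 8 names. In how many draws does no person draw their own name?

!8 = 8! · Σ_{k=0}^{8} (-1)^k/k!
= 8! - 8!/1! + 8!/2! - 8!/3! + 8!/4! - 8!/5! + 8!/6! - 8!/7! + 8!/8!
= 40320 - 40320 + 20160 - 6720 + 1680 - 336 + 56 - 8 + 1
= 14833

14833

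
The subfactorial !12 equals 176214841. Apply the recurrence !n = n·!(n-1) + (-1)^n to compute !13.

!13 = 13·176214841 - 1 = 2290792932.

2290792932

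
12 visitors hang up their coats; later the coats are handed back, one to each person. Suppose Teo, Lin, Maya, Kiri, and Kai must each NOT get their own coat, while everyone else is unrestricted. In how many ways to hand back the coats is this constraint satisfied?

Inclusion-exclusion on the 5 forbidden self-matches:
Σ_{j=0}^{5} (-1)^j C(5,j)(12-j)!
= C(5,0)·12! - C(5,1)·11! + C(5,2)·10! - C(5,3)·9! + C(5,4)·8! - C(5,5)·7!
= 479001600 - 199584000 + 36288000 - 3628800 + 201600 - 5040
= 312273360

312273360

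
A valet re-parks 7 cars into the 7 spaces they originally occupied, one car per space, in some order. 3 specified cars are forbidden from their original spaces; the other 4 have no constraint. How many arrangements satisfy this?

Let A_j be the event that the j-th constrained one is fixed. By inclusion-exclusion over the 3 events:
Σ_{j=0}^{3} (-1)^j C(3,j)(7-j)!
= C(3,0)·7! - C(3,1)·6! + C(3,2)·5! - C(3,3)·4!
= 5040 - 2160 + 360 - 24
= 3216

3216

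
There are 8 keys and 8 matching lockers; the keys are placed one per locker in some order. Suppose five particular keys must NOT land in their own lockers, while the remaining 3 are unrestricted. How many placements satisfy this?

21234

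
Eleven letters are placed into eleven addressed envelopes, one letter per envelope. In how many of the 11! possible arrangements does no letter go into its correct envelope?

Use !n = (n-1)(!(n-1) + !(n-2)).
!11 = 10·(1334961 + 133496) = 10·1468457 = 14684570

14684570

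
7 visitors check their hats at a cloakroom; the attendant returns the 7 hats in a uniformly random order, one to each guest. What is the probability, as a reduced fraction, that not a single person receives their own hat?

103/280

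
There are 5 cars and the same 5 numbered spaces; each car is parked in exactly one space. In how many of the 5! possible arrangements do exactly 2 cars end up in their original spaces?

Choose which 2 of the 5 are fixed: C(5,2) = 10.
The remaining 3 must be deranged: !3 = 2.
Total: 10 × 2 = 20.

20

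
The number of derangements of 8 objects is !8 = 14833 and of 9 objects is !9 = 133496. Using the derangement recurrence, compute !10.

!10 = (10-1)·(!9 + !8) = 9·(133496 + 14833) = 9·148329 = 1334961.

1334961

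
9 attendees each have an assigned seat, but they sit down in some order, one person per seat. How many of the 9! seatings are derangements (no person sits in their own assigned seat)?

133496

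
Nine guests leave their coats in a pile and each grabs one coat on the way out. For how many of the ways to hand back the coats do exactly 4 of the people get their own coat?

Choose which 4 of the 9 are fixed: C(9,4) = 126.
The other 5 form a derangement: !5 = 44.
Total: 126 × 44 = 5544.

5544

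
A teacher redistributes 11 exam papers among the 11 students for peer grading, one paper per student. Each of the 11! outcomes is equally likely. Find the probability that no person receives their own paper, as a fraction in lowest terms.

1468457/3991680

Favorable outcomes: !11 = 14684570.
Total outcomes: 11! = 39916800.
Probability = 14684570/39916800 = 1468457/3991680.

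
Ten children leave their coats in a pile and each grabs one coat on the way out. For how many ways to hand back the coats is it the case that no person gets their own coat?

1334961

!10 is the nearest integer to 10!/e.
10! = 3628800, and 3628800/e ≈ 1334960.92, so !10 = 1334961.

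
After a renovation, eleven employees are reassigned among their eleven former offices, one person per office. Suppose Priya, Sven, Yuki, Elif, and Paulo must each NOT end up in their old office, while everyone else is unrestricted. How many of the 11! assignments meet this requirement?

25022880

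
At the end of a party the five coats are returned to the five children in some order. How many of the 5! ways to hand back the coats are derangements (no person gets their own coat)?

!5 is the nearest integer to 5!/e.
5! = 120, and 120/e ≈ 44.15, so !5 = 44.

44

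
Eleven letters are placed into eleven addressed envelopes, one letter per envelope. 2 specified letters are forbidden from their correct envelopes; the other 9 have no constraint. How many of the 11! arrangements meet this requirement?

Let A_j be the event that the j-th constrained one is fixed. By inclusion-exclusion over the 2 events:
Σ_{j=0}^{2} (-1)^j C(2,j)(11-j)!
= C(2,0)·11! - C(2,1)·10! + C(2,2)·9!
= 39916800 - 7257600 + 362880
= 33022080

33022080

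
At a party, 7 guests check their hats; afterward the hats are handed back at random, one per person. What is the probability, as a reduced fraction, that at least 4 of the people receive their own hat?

23/1260

Favorable outcomes: Σ_{i≥4} C(7,i)·!(7-i) = 35·2 + 21·1 + 7·0 + 1·1 = 92.
Total outcomes: 7! = 5040.
Probability = 92/5040 = 23/1260.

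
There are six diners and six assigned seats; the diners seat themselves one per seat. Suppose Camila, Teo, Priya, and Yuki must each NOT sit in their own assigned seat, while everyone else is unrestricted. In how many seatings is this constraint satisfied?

362

Inclusion-exclusion on the 4 forbidden self-matches:
Σ_{j=0}^{4} (-1)^j C(4,j)(6-j)!
= C(4,0)·6! - C(4,1)·5! + C(4,2)·4! - C(4,3)·3! + C(4,4)·2!
= 720 - 480 + 144 - 24 + 2
= 362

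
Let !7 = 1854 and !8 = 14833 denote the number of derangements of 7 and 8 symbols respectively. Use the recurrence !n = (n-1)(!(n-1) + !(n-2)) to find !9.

133496

!9 = (9-1)·(!8 + !7) = 8·(14833 + 1854) = 8·16687 = 133496.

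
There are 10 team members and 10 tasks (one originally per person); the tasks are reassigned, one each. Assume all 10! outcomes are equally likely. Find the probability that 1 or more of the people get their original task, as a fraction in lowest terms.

Favorable outcomes: Σ_{i≥1} C(10,i)·!(10-i) = 10·133496 + 45·14833 + 120·1854 + 210·265 + 252·44 + 210·9 + 120·2 + 45·1 + 10·0 + 1·1 = 2293839.
Total outcomes: 10! = 3628800.
Probability = 2293839/3628800 = 28319/44800.

28319/44800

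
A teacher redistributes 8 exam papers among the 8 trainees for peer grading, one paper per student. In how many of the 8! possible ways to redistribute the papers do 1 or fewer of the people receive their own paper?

29665

# with exactly i fixed is C(8,i)·!(8-i); sum over i=0..1:
  i=0: C(8,0)·!8 = 1·14833 = 14833
  i=1: C(8,1)·!7 = 8·1854 = 14832
Total = 29665.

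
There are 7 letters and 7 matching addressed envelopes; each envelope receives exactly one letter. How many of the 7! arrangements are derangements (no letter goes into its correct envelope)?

1854

Use !n = (n-1)(!(n-1) + !(n-2)).
!7 = 6·(265 + 44) = 6·309 = 1854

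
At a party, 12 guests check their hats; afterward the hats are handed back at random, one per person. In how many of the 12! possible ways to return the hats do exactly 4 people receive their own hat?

7342335

Pick the 4 fixed positions: C(12,4) = 495 ways.
The remaining 8 must be deranged: !8 = 14833.
Total: 495 × 14833 = 7342335.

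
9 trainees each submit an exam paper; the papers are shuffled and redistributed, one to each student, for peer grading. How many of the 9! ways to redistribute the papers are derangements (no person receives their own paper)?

The number of derangements of 9 is !9 = Σ_{k=0}^{9} (-1)^k·9!/k!
= 9! - 9!/1! + 9!/2! - 9!/3! + 9!/4! - 9!/5! + 9!/6! - 9!/7! + 9!/8! - 9!/9!
= 362880 - 362880 + 181440 - 60480 + 15120 - 3024 + 504 - 72 + 9 - 1
= 133496

133496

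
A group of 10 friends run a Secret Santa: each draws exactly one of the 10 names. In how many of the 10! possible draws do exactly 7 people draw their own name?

Pick the 7 fixed positions: C(10,7) = 120 ways.
The remaining 3 must be deranged: !3 = 2.
Total: 120 × 2 = 240.

240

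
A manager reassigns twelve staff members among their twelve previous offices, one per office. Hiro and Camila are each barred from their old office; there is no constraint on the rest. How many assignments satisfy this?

402796800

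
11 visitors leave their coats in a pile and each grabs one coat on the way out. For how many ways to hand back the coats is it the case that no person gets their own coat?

14684570

Recurrence: !11 = 10·(!10 + !9).
!11 = 10·(1334961 + 133496) = 10·1468457 = 14684570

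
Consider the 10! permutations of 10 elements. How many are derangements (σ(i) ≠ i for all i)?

!10 is the nearest integer to 10!/e.
10! = 3628800, and 3628800/e ≈ 1334960.92, so !10 = 1334961.

1334961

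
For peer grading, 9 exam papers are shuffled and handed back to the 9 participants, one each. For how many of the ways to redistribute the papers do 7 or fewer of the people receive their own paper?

Sum C(9,i)·!(9-i) for i = 0..7:
  i=0: C(9,0)·!9 = 1·133496 = 133496
  i=1: C(9,1)·!8 = 9·14833 = 133497
  i=2: C(9,2)·!7 = 36·1854 = 66744
  i=3: C(9,3)·!6 = 84·265 = 22260
  i=4: C(9,4)·!5 = 126·44 = 5544
  i=5: C(9,5)·!4 = 126·9 = 1134
  i=6: C(9,6)·!3 = 84·2 = 168
  i=7: C(9,7)·!2 = 36·1 = 36
Total = 362879.

362879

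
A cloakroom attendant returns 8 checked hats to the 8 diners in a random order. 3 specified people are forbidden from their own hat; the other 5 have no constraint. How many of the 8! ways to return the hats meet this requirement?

27240

Inclusion-exclusion on the 3 forbidden self-matches:
Σ_{j=0}^{3} (-1)^j C(3,j)(8-j)!
= C(3,0)·8! - C(3,1)·7! + C(3,2)·6! - C(3,3)·5!
= 40320 - 15120 + 2160 - 120
= 27240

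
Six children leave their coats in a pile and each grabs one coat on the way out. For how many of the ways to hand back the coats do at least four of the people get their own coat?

16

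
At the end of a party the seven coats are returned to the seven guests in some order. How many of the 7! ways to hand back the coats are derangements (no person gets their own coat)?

1854

!7 = 7! · Σ_{k=0}^{7} (-1)^k/k!
= 7! - 7!/1! + 7!/2! - 7!/3! + 7!/4! - 7!/5! + 7!/6! - 7!/7!
= 5040 - 5040 + 2520 - 840 + 210 - 42 + 7 - 1
= 1854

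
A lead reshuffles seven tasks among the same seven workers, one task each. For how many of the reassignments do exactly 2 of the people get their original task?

924

Choose which 2 of the 7 are fixed: C(7,2) = 21.
The other 5 form a derangement: !5 = 44.
Total: 21 × 44 = 924.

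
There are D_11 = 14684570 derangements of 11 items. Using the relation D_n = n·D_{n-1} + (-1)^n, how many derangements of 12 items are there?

176214841

D_12 = 12·14684570 + 1 = 176214841.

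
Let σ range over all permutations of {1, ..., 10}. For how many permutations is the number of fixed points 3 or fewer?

# with exactly i fixed is C(10,i)·!(10-i); sum over i=0..3:
  i=0: C(10,0)·!10 = 1·1334961 = 1334961
  i=1: C(10,1)·!9 = 10·133496 = 1334960
  i=2: C(10,2)·!8 = 45·14833 = 667485
  i=3: C(10,3)·!7 = 120·1854 = 222480
Total = 3559886.

3559886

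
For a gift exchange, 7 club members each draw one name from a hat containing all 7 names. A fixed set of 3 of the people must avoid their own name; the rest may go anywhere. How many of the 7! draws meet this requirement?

Inclusion-exclusion on the 3 forbidden self-matches:
Σ_{j=0}^{3} (-1)^j C(3,j)(7-j)!
= C(3,0)·7! - C(3,1)·6! + C(3,2)·5! - C(3,3)·4!
= 5040 - 2160 + 360 - 24
= 3216

3216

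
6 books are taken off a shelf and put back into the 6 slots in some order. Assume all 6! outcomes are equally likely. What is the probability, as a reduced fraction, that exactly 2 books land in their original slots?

Favorable outcomes: C(6,2)·!4 = 15·9 = 135.
Total outcomes: 6! = 720.
Probability = 135/720 = 3/16.

3/16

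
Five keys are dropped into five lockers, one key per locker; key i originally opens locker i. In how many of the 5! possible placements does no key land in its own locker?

44

!5 = 5! · Σ_{k=0}^{5} (-1)^k/k!
= 5! - 5!/1! + 5!/2! - 5!/3! + 5!/4! - 5!/5!
= 120 - 120 + 60 - 20 + 5 - 1
= 44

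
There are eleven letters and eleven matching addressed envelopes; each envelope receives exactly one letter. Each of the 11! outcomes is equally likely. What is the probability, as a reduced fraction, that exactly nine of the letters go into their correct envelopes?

Favorable outcomes: C(11,9)·!2 = 55·1 = 55.
Total outcomes: 11! = 39916800.
Probability = 55/39916800 = 1/725760.

1/725760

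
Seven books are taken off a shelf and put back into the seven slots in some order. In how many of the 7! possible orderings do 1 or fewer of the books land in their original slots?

3709

Sum C(7,i)·!(7-i) for i = 0..1:
  i=0: C(7,0)·!7 = 1·1854 = 1854
  i=1: C(7,1)·!6 = 7·265 = 1855
Total = 3709.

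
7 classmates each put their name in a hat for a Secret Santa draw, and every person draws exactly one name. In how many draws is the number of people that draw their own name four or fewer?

# with exactly i fixed is C(7,i)·!(7-i); sum over i=0..4:
  i=0: C(7,0)·!7 = 1·1854 = 1854
  i=1: C(7,1)·!6 = 7·265 = 1855
  i=2: C(7,2)·!5 = 21·44 = 924
  i=3: C(7,3)·!4 = 35·9 = 315
  i=4: C(7,4)·!3 = 35·2 = 70
Total = 5018.

5018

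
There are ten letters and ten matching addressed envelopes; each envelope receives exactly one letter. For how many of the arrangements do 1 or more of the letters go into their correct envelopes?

2293839

Sum C(10,i)·!(10-i) for i = 1..10:
  i=1: C(10,1)·!9 = 10·133496 = 1334960
  i=2: C(10,2)·!8 = 45·14833 = 667485
  i=3: C(10,3)·!7 = 120·1854 = 222480
  i=4: C(10,4)·!6 = 210·265 = 55650
  i=5: C(10,5)·!5 = 252·44 = 11088
  i=6: C(10,6)·!4 = 210·9 = 1890
  i=7: C(10,7)·!3 = 120·2 = 240
  i=8: C(10,8)·!2 = 45·1 = 45
  i=9: C(10,9)·!1 = 10·0 = 0
  i=10: C(10,10)·!0 = 1·1 = 1
Total = 2293839.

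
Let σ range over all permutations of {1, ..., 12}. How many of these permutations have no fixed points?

176214841

Use !n = n·!(n-1) + (-1)^n.
!12 = 12·14684570 + 1 = 176214841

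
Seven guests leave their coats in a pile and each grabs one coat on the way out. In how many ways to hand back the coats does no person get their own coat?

!7 is the nearest integer to 7!/e.
7! = 5040, and 5040/e ≈ 1854.11, so !7 = 1854.

1854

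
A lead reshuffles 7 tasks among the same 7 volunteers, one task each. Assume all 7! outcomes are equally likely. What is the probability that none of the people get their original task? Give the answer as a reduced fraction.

Favorable outcomes: !7 = 1854.
Total outcomes: 7! = 5040.
Probability = 1854/5040 = 103/280.

103/280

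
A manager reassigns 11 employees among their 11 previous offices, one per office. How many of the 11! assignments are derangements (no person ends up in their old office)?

14684570

Use !n = n·!(n-1) + (-1)^n.
!11 = 11·1334961 - 1 = 14684570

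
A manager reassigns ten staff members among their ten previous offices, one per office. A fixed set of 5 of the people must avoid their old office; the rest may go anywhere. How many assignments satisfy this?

Let A_j be the event that the j-th constrained one is fixed. By inclusion-exclusion over the 5 events:
Σ_{j=0}^{5} (-1)^j C(5,j)(10-j)!
= C(5,0)·10! - C(5,1)·9! + C(5,2)·8! - C(5,3)·7! + C(5,4)·6! - C(5,5)·5!
= 3628800 - 1814400 + 403200 - 50400 + 3600 - 120
= 2170680

2170680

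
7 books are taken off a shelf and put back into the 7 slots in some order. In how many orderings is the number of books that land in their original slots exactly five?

Choose which 5 of the 7 are fixed: C(7,5) = 21.
The other 2 form a derangement: !2 = 1.
Total: 21 × 1 = 21.

21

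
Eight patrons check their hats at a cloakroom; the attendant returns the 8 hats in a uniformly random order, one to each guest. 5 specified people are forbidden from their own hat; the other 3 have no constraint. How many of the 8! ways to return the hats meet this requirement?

21234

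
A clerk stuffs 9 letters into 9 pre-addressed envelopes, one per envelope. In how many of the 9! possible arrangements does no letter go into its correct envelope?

!9 = 9! · Σ_{k=0}^{9} (-1)^k/k!
= 9! - 9!/1! + 9!/2! - 9!/3! + 9!/4! - 9!/5! + 9!/6! - 9!/7! + 9!/8! - 9!/9!
= 362880 - 362880 + 181440 - 60480 + 15120 - 3024 + 504 - 72 + 9 - 1
= 133496

133496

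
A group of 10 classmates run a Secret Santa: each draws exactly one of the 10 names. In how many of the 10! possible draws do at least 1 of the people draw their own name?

2293839

Sum C(10,i)·!(10-i) for i = 1..10:
  i=1: C(10,1)·!9 = 10·133496 = 1334960
  i=2: C(10,2)·!8 = 45·14833 = 667485
  i=3: C(10,3)·!7 = 120·1854 = 222480
  i=4: C(10,4)·!6 = 210·265 = 55650
  i=5: C(10,5)·!5 = 252·44 = 11088
  i=6: C(10,6)·!4 = 210·9 = 1890
  i=7: C(10,7)·!3 = 120·2 = 240
  i=8: C(10,8)·!2 = 45·1 = 45
  i=9: C(10,9)·!1 = 10·0 = 0
  i=10: C(10,10)·!0 = 1·1 = 1
Total = 2293839.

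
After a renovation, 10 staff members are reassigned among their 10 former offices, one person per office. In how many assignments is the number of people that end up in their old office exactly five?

11088

Choose which 5 of the 10 are fixed: C(10,5) = 252.
The other 5 form a derangement: !5 = 44.
Total: 252 × 44 = 11088.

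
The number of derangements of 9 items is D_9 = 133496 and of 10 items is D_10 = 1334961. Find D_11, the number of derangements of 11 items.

D_11 = (11-1)·(D_10 + D_9) = 10·(1334961 + 133496) = 10·1468457 = 14684570.

14684570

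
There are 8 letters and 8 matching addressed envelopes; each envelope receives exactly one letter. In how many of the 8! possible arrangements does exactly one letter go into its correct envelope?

14832

Choose which one of the 8 is fixed: C(8,1) = 8.
The other 7 form a derangement: !7 = 1854.
Total: 8 × 1854 = 14832.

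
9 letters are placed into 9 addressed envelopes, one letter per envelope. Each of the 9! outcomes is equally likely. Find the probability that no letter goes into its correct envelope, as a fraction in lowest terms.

16687/45360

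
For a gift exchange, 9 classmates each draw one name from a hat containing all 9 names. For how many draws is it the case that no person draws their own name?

By inclusion-exclusion, !9 = Σ (-1)^k · 9!/k! for k=0..9
= 9! - 9!/1! + 9!/2! - 9!/3! + 9!/4! - 9!/5! + 9!/6! - 9!/7! + 9!/8! - 9!/9!
= 362880 - 362880 + 181440 - 60480 + 15120 - 3024 + 504 - 72 + 9 - 1
= 133496

133496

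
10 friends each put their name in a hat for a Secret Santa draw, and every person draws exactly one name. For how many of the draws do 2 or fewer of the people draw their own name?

3337406

# with exactly i fixed is C(10,i)·!(10-i); sum over i=0..2:
  i=0: C(10,0)·!10 = 1·1334961 = 1334961
  i=1: C(10,1)·!9 = 10·133496 = 1334960
  i=2: C(10,2)·!8 = 45·14833 = 667485
Total = 3337406.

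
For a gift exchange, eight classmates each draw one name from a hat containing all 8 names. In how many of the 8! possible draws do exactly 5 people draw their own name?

112

Choose which 5 of the 8 are fixed: C(8,5) = 56.
The other 3 form a derangement: !3 = 2.
Total: 56 × 2 = 112.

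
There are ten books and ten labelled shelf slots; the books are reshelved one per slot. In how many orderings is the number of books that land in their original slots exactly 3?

Pick the 3 fixed positions: C(10,3) = 120 ways.
The remaining 7 must be deranged: !7 = 1854.
Total: 120 × 1854 = 222480.

222480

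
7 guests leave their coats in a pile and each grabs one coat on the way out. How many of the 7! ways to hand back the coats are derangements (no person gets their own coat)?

1854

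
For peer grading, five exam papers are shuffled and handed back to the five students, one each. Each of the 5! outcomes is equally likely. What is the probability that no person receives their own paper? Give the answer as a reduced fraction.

11/30

Favorable outcomes: !5 = 44.
Total outcomes: 5! = 120.
Probability = 44/120 = 11/30.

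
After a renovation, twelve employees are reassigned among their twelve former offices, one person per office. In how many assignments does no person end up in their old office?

176214841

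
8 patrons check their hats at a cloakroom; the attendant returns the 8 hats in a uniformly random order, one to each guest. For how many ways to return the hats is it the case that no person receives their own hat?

14833

The number of derangements of 8 is !8 = Σ_{k=0}^{8} (-1)^k·8!/k!
= 8! - 8!/1! + 8!/2! - 8!/3! + 8!/4! - 8!/5! + 8!/6! - 8!/7! + 8!/8!
= 40320 - 40320 + 20160 - 6720 + 1680 - 336 + 56 - 8 + 1
= 14833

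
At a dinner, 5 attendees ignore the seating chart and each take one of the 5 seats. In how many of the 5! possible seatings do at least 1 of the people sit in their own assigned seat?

# with exactly i fixed is C(5,i)·!(5-i); sum over i=1..5:
  i=1: C(5,1)·!4 = 5·9 = 45
  i=2: C(5,2)·!3 = 10·2 = 20
  i=3: C(5,3)·!2 = 10·1 = 10
  i=4: C(5,4)·!1 = 5·0 = 0
  i=5: C(5,5)·!0 = 1·1 = 1
Total = 76.

76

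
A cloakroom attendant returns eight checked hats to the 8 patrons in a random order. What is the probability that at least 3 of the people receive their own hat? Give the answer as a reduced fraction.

Favorable outcomes: Σ_{i≥3} C(8,i)·!(8-i) = 56·44 + 70·9 + 56·2 + 28·1 + 8·0 + 1·1 = 3235.
Total outcomes: 8! = 40320.
Probability = 3235/40320 = 647/8064.

647/8064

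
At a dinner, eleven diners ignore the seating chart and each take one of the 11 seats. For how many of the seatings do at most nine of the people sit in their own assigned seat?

# with exactly i fixed is C(11,i)·!(11-i); sum over i=0..9:
  i=0: C(11,0)·!11 = 1·14684570 = 14684570
  i=1: C(11,1)·!10 = 11·1334961 = 14684571
  i=2: C(11,2)·!9 = 55·133496 = 7342280
  i=3: C(11,3)·!8 = 165·14833 = 2447445
  i=4: C(11,4)·!7 = 330·1854 = 611820
  i=5: C(11,5)·!6 = 462·265 = 122430
  i=6: C(11,6)·!5 = 462·44 = 20328
  i=7: C(11,7)·!4 = 330·9 = 2970
  i=8: C(11,8)·!3 = 165·2 = 330
  i=9: C(11,9)·!2 = 55·1 = 55
Total = 39916799.

39916799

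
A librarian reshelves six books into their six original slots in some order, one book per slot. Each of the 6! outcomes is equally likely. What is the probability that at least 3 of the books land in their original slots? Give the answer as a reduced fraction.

Favorable outcomes: Σ_{i≥3} C(6,i)·!(6-i) = 20·2 + 15·1 + 6·0 + 1·1 = 56.
Total outcomes: 6! = 720.
Probability = 56/720 = 7/90.

7/90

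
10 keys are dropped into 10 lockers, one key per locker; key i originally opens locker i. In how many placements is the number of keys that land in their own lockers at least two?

Sum C(10,i)·!(10-i) for i = 2..10:
  i=2: C(10,2)·!8 = 45·14833 = 667485
  i=3: C(10,3)·!7 = 120·1854 = 222480
  i=4: C(10,4)·!6 = 210·265 = 55650
  i=5: C(10,5)·!5 = 252·44 = 11088
  i=6: C(10,6)·!4 = 210·9 = 1890
  i=7: C(10,7)·!3 = 120·2 = 240
  i=8: C(10,8)·!2 = 45·1 = 45
  i=9: C(10,9)·!1 = 10·0 = 0
  i=10: C(10,10)·!0 = 1·1 = 1
Total = 958879.

958879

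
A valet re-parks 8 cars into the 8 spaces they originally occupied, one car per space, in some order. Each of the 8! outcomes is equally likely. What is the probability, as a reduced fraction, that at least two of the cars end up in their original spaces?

2131/8064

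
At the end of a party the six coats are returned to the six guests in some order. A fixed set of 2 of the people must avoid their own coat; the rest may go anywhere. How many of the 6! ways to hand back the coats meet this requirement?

Let A_j be the event that the j-th constrained one is fixed. By inclusion-exclusion over the 2 events:
Σ_{j=0}^{2} (-1)^j C(2,j)(6-j)!
= C(2,0)·6! - C(2,1)·5! + C(2,2)·4!
= 720 - 240 + 24
= 504

504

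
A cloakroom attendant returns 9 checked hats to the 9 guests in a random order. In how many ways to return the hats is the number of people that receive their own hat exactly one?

Choose which one of the 9 is fixed: C(9,1) = 9.
The remaining 8 must be deranged: !8 = 14833.
Total: 9 × 14833 = 133497.

133497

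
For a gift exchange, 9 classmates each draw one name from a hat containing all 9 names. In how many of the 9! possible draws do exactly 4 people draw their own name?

5544

Pick the 4 fixed positions: C(9,4) = 126 ways.
The remaining 5 must be deranged: !5 = 44.
Total: 126 × 44 = 5544.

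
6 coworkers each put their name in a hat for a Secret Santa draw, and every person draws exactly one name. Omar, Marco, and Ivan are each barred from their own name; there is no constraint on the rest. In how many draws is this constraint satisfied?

Let A_j be the event that the j-th constrained one is fixed. By inclusion-exclusion over the 3 events:
Σ_{j=0}^{3} (-1)^j C(3,j)(6-j)!
= C(3,0)·6! - C(3,1)·5! + C(3,2)·4! - C(3,3)·3!
= 720 - 360 + 72 - 6
= 426

426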